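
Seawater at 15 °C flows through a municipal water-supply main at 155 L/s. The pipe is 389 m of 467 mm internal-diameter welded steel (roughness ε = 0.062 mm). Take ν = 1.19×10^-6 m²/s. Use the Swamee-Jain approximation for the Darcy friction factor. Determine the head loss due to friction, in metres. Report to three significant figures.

h_f ≈ 0.536 m

V = 4Q/(πD²) = 4·0.155/(π·0.467²) = 0.9049 m/s
Re = VD/ν = 0.9049·0.467/1.19×10^-6 = 3.55×10^5 → turbulent
ε/D = 0.062/467 = 1.33×10^-4
Swamee-Jain: f = 0.01541
h_f = f(L/D)V²/(2g) = 0.01541·(389/0.467)·0.9049²/(2·9.81) = 0.5359 m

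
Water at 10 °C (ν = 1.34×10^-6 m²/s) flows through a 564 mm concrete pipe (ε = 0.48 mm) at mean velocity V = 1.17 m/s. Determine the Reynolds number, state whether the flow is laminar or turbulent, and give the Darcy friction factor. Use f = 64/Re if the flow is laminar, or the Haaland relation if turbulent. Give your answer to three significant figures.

Re ≈ 4.92×10^5; turbulent; f ≈ 0.0195

Re = VD/ν = 1.170·0.564/1.34×10^-6 = 4.92×10^5
Re > 4000 → turbulent; ε/D = 8.51×10^-4
Haaland: f = 0.01952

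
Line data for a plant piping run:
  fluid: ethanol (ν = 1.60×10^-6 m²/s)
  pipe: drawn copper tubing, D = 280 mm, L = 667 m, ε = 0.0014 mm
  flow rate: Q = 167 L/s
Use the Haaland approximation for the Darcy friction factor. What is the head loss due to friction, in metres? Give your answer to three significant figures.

V = 4Q/(πD²) = 4·0.167/(π·0.280²) = 2.712 m/s
Re = VD/ν = 2.712·0.280/1.60×10^-6 = 4.75×10^5 → turbulent
ε/D = 0.0014/280 = 5.00×10^-6
Haaland: f = 0.01324
h_f = f(L/D)V²/(2g) = 0.01324·(667/0.280)·2.712²/(2·9.81) = 11.82 m

h_f ≈ 11.8 m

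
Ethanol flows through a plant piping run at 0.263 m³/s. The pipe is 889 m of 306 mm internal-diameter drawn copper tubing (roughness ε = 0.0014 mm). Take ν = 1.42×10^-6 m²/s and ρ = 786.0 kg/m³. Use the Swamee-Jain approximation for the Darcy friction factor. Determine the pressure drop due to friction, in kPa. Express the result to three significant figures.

Δp ≈ 179 kPa

V = 4Q/(πD²) = 4·0.263/(π·0.306²) = 3.576 m/s
Re = VD/ν = 3.576·0.306/1.42×10^-6 = 7.71×10^5 → turbulent
ε/D = 0.0014/306 = 4.58×10^-6
Swamee-Jain: f = 0.01223
h_f = f(L/D)V²/(2g) = 0.01223·(889/0.306)·3.576²/(2·9.81) = 23.16 m
Δp = ρg·h_f = 786.0·9.81·23.16 = 178.6 kPa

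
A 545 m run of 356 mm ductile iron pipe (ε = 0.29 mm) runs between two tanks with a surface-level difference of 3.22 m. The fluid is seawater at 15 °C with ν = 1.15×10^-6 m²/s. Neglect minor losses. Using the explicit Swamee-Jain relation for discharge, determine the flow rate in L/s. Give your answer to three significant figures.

Swamee-Jain (Type II): Q = -0.965·√(gD⁵h_f/L)·ln[ε/(3.7D) + √(3.17ν²L/(gD³h_f))]
√(gD⁵h_f/L) = √(9.81·0.356⁵·3.22/545) = 0.01820
ε/(3.7D) = 2.20×10^-4; √(3.17ν²L/(gD³h_f)) = 4.00×10^-5
Q = -0.965·0.01820·ln(2.602×10^-4) = 0.1450 m³/s
Check: V = 1.46 m/s, Re = 4.51×10^5, f = 0.01958, h_f = 3.24 m ≈ 3.22 m ✓

Q ≈ 145 L/s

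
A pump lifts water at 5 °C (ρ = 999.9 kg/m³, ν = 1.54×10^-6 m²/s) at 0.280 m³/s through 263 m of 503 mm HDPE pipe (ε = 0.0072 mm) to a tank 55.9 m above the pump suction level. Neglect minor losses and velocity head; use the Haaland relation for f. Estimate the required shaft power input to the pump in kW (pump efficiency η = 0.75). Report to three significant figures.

P_shaft ≈ 207 kW

V = 4Q/(πD²) = 1.409 m/s; Re = 4.60×10^5; ε/D = 1.43×10^-5; f = 0.01342
h_f = f(L/D)V²/2g = 0.7098 m
Total head H = z + h_f = 55.9 + 0.7098 = 56.61 m
P_hyd = ρgQH = 999.9·9.81·0.280·56.61 = 155.5 kW
P_shaft = P_hyd/η = 155.5/0.75 = 207.3 kW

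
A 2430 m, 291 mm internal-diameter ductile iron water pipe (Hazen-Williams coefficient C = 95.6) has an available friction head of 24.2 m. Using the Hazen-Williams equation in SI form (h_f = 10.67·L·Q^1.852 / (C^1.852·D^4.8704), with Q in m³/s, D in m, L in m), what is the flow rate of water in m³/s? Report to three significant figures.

Rearranging: Q = [h_f·C^1.852·D^4.8704 / (10.67·L)]^(1/1.852)
Q = [24.2·95.6^1.852·0.291^4.8704 / (10.67·2430)]^0.540 = 0.08601 m³/s

Q ≈ 0.0860 m³/s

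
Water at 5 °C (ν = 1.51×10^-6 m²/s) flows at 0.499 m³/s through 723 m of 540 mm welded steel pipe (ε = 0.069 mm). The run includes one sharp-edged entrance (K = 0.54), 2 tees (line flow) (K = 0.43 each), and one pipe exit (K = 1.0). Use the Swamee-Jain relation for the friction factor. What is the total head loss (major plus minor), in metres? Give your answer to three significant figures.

V = 4Q/(πD²) = 2.179 m/s; V²/2g = 0.2420 m
Re = 7.79×10^5, ε/D = 1.28×10^-4 → f = 0.01417 (Swamee-Jain)
Major: h_f = f(L/D)·V²/2g = 0.01417·1339·0.2420 = 4.592 m
Minor: ΣK = 2.40; h_m = ΣK·V²/2g = 0.5807 m
Total H_L = 4.592 + 0.5807 = 5.173 m

H_L ≈ 5.17 m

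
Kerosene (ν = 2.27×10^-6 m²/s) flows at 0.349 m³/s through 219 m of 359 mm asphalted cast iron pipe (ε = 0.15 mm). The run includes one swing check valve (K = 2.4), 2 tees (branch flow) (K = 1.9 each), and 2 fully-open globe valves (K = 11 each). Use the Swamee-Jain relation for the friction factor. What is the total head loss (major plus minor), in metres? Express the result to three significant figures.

H_L ≈ 23.4 m

V = 4Q/(πD²) = 3.448 m/s; V²/2g = 0.6059 m
Re = 5.45×10^5, ε/D = 4.18×10^-4 → f = 0.01716 (Swamee-Jain)
Major: h_f = f(L/D)·V²/2g = 0.01716·610.0·0.6059 = 6.342 m
Minor: ΣK = 28.2; h_m = ΣK·V²/2g = 17.09 m
Total H_L = 6.342 + 17.09 = 23.43 m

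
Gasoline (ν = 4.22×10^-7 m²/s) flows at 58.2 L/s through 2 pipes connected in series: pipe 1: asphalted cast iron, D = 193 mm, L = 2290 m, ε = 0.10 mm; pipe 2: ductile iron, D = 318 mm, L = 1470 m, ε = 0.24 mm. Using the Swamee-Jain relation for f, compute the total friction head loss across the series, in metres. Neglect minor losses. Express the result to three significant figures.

H ≈ 44.2 m

Pipe 1: V = 1.989 m/s, Re = 9.10×10^5, ε/D = 5.18×10^-4, f = 0.01747, h_1 = f(L/D)V²/2g = 41.82 m
Pipe 2: V = 0.7328 m/s, Re = 5.52×10^5, ε/D = 7.55×10^-4, f = 0.01914, h_2 = f(L/D)V²/2g = 2.421 m
Series → Q common, losses add: H = Σh = 44.24 m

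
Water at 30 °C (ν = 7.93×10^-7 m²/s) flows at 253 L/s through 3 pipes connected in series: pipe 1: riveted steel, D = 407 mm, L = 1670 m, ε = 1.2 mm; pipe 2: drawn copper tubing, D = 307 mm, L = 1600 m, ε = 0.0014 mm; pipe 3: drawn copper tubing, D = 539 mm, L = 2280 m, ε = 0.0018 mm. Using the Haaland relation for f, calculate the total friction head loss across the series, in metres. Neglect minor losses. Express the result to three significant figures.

H ≈ 58.6 m

Pipe 1: V = 1.945 m/s, Re = 9.98×10^5, ε/D = 0.00295, f = 0.02621, h_1 = f(L/D)V²/2g = 20.73 m
Pipe 2: V = 3.418 m/s, Re = 1.32×10^6, ε/D = 4.56×10^-6, f = 0.01115, h_2 = f(L/D)V²/2g = 34.61 m
Pipe 3: V = 1.109 m/s, Re = 7.54×10^5, ε/D = 3.34×10^-6, f = 0.01220, h_3 = f(L/D)V²/2g = 3.235 m
Series → Q common, losses add: H = Σh = 58.58 m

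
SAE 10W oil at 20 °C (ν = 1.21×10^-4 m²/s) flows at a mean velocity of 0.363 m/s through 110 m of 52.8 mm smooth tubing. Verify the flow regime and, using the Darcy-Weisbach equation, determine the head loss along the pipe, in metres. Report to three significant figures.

h_f ≈ 5.65 m

Re = VD/ν = 0.363·0.05280/1.21×10^-4 = 158 → laminar (Re < 2300)
f = 64/Re = 0.4040
h_f = f(L/D)V²/(2g) = 0.4040·(110/0.05280)·0.363²/(2·9.81) = 5.653 m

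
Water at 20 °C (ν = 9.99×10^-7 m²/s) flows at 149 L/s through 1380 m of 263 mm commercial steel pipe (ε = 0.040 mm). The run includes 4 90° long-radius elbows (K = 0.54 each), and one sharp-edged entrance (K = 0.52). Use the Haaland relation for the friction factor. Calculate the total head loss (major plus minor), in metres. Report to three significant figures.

H_L ≈ 29.9 m

V = 4Q/(πD²) = 2.743 m/s; V²/2g = 0.3834 m
Re = 7.22×10^5, ε/D = 1.52×10^-4 → f = 0.01436 (Haaland)
Major: h_f = f(L/D)·V²/2g = 0.01436·5247·0.3834 = 28.88 m
Minor: ΣK = 2.68; h_m = ΣK·V²/2g = 1.028 m
Total H_L = 28.88 + 1.028 = 29.91 m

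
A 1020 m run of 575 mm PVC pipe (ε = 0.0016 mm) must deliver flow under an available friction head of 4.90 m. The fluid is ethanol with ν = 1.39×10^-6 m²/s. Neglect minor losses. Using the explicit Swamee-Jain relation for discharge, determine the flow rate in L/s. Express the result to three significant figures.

Swamee-Jain (Type II): Q = -0.965·√(gD⁵h_f/L)·ln[ε/(3.7D) + √(3.17ν²L/(gD³h_f))]
√(gD⁵h_f/L) = √(9.81·0.575⁵·4.90/1020) = 0.05443
ε/(3.7D) = 7.52×10^-7; √(3.17ν²L/(gD³h_f)) = 2.61×10^-5
Q = -0.965·0.05443·ln(2.690×10^-5) = 0.5527 m³/s
Check: V = 2.13 m/s, Re = 8.80×10^5, f = 0.01192, h_f = 4.88 m ≈ 4.90 m ✓

Q ≈ 553 L/s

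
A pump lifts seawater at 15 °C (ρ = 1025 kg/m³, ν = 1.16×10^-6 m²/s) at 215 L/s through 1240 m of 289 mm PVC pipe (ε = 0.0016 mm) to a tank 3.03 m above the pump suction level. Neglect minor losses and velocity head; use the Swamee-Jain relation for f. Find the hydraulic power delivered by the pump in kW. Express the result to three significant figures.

P_hyd ≈ 68.2 kW

V = 4Q/(πD²) = 3.278 m/s; Re = 8.17×10^5; ε/D = 5.54×10^-6; f = 0.01214
h_f = f(L/D)V²/2g = 28.51 m
Total head H = z + h_f = 3.03 + 28.51 = 31.54 m
P_hyd = ρgQH = 1025·9.81·0.215·31.54 = 68.18 kW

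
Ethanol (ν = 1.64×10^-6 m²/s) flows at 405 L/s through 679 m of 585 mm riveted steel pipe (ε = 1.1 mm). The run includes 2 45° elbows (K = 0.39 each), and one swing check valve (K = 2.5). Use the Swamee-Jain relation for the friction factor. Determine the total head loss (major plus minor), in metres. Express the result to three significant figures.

H_L ≈ 3.54 m

V = 4Q/(πD²) = 1.507 m/s; V²/2g = 0.1157 m
Re = 5.37×10^5, ε/D = 0.00188 → f = 0.02351 (Swamee-Jain)
Major: h_f = f(L/D)·V²/2g = 0.02351·1161·0.1157 = 3.157 m
Minor: ΣK = 3.28; h_m = ΣK·V²/2g = 0.3796 m
Total H_L = 3.157 + 0.3796 = 3.537 m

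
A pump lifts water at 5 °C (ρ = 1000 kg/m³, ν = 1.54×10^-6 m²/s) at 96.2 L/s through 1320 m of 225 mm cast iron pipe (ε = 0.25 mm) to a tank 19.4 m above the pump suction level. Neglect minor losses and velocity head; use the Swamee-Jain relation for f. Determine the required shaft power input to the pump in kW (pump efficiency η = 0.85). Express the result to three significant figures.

V = 4Q/(πD²) = 2.419 m/s; Re = 3.53×10^5; ε/D = 0.00111; f = 0.02106
h_f = f(L/D)V²/2g = 36.86 m
Total head H = z + h_f = 19.4 + 36.86 = 56.26 m
P_hyd = ρgQH = 1000·9.81·0.0962·56.26 = 53.10 kW
P_shaft = P_hyd/η = 53.10/0.85 = 62.47 kW

P_shaft ≈ 62.5 kW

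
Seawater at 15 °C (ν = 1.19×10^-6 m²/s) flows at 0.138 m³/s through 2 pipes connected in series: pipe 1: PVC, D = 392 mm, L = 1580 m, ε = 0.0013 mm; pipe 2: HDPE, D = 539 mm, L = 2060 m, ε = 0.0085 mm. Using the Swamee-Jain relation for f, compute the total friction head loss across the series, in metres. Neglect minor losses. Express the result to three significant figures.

H ≈ 4.77 m

Pipe 1: V = 1.143 m/s, Re = 3.77×10^5, ε/D = 3.32×10^-6, f = 0.01383, h_1 = f(L/D)V²/2g = 3.713 m
Pipe 2: V = 0.6048 m/s, Re = 2.74×10^5, ε/D = 1.58×10^-5, f = 0.01480, h_2 = f(L/D)V²/2g = 1.054 m
Series → Q common, losses add: H = Σh = 4.768 m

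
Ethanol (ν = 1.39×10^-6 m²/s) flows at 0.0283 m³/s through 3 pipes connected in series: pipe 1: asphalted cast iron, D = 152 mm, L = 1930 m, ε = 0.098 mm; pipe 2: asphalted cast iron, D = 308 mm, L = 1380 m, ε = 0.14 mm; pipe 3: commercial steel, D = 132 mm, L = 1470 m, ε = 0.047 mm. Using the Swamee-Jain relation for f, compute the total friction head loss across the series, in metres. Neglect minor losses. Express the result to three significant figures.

H ≈ 76.1 m

Pipe 1: V = 1.560 m/s, Re = 1.71×10^5, ε/D = 6.45×10^-4, f = 0.01992, h_1 = f(L/D)V²/2g = 31.35 m
Pipe 2: V = 0.3798 m/s, Re = 8.42×10^4, ε/D = 4.55×10^-4, f = 0.02070, h_2 = f(L/D)V²/2g = 0.6820 m
Pipe 3: V = 2.068 m/s, Re = 1.96×10^5, ε/D = 3.56×10^-4, f = 0.01817, h_3 = f(L/D)V²/2g = 44.10 m
Series → Q common, losses add: H = Σh = 76.13 m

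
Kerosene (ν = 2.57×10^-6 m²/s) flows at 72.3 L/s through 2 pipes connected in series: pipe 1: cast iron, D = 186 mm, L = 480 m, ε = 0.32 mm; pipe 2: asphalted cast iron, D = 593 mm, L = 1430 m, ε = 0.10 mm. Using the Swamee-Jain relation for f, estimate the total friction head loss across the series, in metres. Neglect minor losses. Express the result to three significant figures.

H ≈ 22.3 m

Pipe 1: V = 2.661 m/s, Re = 1.93×10^5, ε/D = 0.00172, f = 0.02371, h_1 = f(L/D)V²/2g = 22.08 m
Pipe 2: V = 0.2618 m/s, Re = 6.04×10^4, ε/D = 1.69×10^-4, f = 0.02065, h_2 = f(L/D)V²/2g = 0.1739 m
Series → Q common, losses add: H = Σh = 22.25 m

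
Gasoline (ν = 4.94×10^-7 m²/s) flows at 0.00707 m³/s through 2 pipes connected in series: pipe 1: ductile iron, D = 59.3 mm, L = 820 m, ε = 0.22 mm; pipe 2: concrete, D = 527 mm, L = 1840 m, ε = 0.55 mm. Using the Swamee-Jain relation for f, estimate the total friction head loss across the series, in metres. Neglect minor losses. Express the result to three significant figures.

Pipe 1: V = 2.560 m/s, Re = 3.07×10^5, ε/D = 0.00371, f = 0.02832, h_1 = f(L/D)V²/2g = 130.8 m
Pipe 2: V = 0.03241 m/s, Re = 3.46×10^4, ε/D = 0.00104, f = 0.02564, h_2 = f(L/D)V²/2g = 0.004793 m
Series → Q common, losses add: H = Σh = 130.8 m

H ≈ 131 m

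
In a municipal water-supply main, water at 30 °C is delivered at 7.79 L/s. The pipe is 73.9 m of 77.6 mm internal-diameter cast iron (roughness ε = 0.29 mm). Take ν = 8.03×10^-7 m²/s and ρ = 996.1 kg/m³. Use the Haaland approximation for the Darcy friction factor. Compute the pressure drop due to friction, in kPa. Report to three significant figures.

V = 4Q/(πD²) = 4·0.00779/(π·0.0776²) = 1.647 m/s
Re = VD/ν = 1.647·0.0776/8.03×10^-7 = 1.59×10^5 → turbulent
ε/D = 0.29/77.6 = 0.00374
Haaland: f = 0.02856
h_f = f(L/D)V²/(2g) = 0.02856·(73.9/0.0776)·1.647²/(2·9.81) = 3.761 m
Δp = ρg·h_f = 996.1·9.81·3.761 = 36.76 kPa

Δp ≈ 36.8 kPa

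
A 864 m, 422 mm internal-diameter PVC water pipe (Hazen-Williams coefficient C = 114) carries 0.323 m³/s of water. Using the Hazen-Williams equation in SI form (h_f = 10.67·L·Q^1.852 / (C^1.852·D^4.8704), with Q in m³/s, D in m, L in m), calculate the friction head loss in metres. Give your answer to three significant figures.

h_f = 10.67·864·0.323^1.852 / (114^1.852·0.422^4.8704) = 11.78 m

h_f ≈ 11.8 m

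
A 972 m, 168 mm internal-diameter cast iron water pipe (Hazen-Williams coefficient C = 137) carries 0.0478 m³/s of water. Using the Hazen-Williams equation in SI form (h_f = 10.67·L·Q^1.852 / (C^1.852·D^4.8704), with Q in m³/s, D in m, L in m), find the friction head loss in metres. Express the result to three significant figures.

h_f ≈ 24.3 m

h_f = 10.67·972·0.0478^1.852 / (137^1.852·0.168^4.8704) = 24.32 m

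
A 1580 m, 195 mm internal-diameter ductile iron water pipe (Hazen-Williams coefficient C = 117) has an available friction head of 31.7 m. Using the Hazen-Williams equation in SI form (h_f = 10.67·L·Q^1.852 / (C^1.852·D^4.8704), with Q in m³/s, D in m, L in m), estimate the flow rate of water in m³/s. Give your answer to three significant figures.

Q ≈ 0.0536 m³/s

Rearranging: Q = [h_f·C^1.852·D^4.8704 / (10.67·L)]^(1/1.852)
Q = [31.7·117^1.852·0.195^4.8704 / (10.67·1580)]^0.540 = 0.05362 m³/s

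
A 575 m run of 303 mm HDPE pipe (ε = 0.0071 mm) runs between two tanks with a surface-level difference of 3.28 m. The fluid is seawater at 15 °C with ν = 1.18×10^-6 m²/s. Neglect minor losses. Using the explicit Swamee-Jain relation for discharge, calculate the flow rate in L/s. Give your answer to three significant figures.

Swamee-Jain (Type II): Q = -0.965·√(gD⁵h_f/L)·ln[ε/(3.7D) + √(3.17ν²L/(gD³h_f))]
√(gD⁵h_f/L) = √(9.81·0.303⁵·3.28/575) = 0.01195
ε/(3.7D) = 6.33×10^-6; √(3.17ν²L/(gD³h_f)) = 5.32×10^-5
Q = -0.965·0.01195·ln(5.958×10^-5) = 0.1122 m³/s
Check: V = 1.56 m/s, Re = 4.00×10^5, f = 0.01395, h_f = 3.27 m ≈ 3.28 m ✓

Q ≈ 112 L/s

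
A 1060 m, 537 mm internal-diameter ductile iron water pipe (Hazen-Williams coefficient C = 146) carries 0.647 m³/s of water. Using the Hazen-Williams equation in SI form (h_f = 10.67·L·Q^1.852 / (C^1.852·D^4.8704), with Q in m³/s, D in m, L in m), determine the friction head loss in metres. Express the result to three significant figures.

h_f = 10.67·1060·0.647^1.852 / (146^1.852·0.537^4.8704) = 10.23 m

h_f ≈ 10.2 m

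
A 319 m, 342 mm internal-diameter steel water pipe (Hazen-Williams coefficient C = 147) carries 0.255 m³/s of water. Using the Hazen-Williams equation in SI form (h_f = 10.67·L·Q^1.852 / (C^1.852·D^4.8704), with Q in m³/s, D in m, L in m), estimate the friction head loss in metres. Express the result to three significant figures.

h_f ≈ 4.88 m

h_f = 10.67·319·0.255^1.852 / (147^1.852·0.342^4.8704) = 4.881 m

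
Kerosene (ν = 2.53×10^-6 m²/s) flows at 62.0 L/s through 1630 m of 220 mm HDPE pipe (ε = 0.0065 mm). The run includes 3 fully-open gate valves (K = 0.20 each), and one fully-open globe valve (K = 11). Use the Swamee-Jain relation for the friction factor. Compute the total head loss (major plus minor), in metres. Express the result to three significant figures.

V = 4Q/(πD²) = 1.631 m/s; V²/2g = 0.1356 m
Re = 1.42×10^5, ε/D = 2.95×10^-5 → f = 0.01685 (Swamee-Jain)
Major: h_f = f(L/D)·V²/2g = 0.01685·7409·0.1356 = 16.92 m
Minor: ΣK = 11.6; h_m = ΣK·V²/2g = 1.573 m
Total H_L = 16.92 + 1.573 = 18.50 m

H_L ≈ 18.5 m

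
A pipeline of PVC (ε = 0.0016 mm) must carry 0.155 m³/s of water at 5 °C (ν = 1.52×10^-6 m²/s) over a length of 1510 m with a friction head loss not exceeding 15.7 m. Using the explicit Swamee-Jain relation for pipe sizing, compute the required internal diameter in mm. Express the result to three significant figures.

Swamee-Jain (Type III): D = 0.66·[ε^1.25·(LQ²/(gh_f))^4.75 + ν·Q^9.4·(L/(gh_f))^5.2]^0.04
LQ²/(gh_f) = 0.2355; L/(gh_f) = 9.804
Term 1 = ε^1.25·(…)^4.75 = 5.92×10^-11; Term 2 = ν·Q^9.4·(…)^5.2 = 5.32×10^-9
D = 0.66·(5.92×10^-11 + 5.32×10^-9)^0.04 = 0.3082 m = 308 mm
Check: V = 2.08 m/s, Re = 4.21×10^5, f = 0.01358, h_f = 14.6 m ≈ 15.7 m ✓

D ≈ 308 mm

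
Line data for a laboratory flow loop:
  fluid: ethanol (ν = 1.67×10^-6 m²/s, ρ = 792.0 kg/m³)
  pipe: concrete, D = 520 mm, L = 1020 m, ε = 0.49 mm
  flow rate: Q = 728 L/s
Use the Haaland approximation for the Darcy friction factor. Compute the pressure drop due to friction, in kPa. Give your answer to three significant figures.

Δp ≈ 179 kPa

V = 4Q/(πD²) = 4·0.728/(π·0.520²) = 3.428 m/s
Re = VD/ν = 3.428·0.520/1.67×10^-6 = 1.07×10^6 → turbulent
ε/D = 0.49/520 = 9.42×10^-4
Haaland: f = 0.01965
h_f = f(L/D)V²/(2g) = 0.01965·(1020/0.520)·3.428²/(2·9.81) = 23.09 m
Δp = ρg·h_f = 792.0·9.81·23.09 = 179.4 kPa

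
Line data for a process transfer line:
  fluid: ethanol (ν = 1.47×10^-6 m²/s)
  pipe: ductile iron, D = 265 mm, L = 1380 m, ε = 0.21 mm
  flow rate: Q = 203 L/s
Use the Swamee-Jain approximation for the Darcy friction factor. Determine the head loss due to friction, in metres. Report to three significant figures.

h_f ≈ 69.1 m

V = 4Q/(πD²) = 4·0.203/(π·0.265²) = 3.681 m/s
Re = VD/ν = 3.681·0.265/1.47×10^-6 = 6.64×10^5 → turbulent
ε/D = 0.21/265 = 7.92×10^-4
Swamee-Jain: f = 0.01922
h_f = f(L/D)V²/(2g) = 0.01922·(1380/0.265)·3.681²/(2·9.81) = 69.09 m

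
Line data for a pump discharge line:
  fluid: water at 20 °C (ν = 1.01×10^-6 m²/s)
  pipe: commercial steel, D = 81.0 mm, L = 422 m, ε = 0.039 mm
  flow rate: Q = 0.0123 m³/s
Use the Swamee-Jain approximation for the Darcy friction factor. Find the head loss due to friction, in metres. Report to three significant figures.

h_f ≈ 28.6 m

V = 4Q/(πD²) = 4·0.0123/(π·0.0810²) = 2.387 m/s
Re = VD/ν = 2.387·0.0810/1.01×10^-6 = 1.91×10^5 → turbulent
ε/D = 0.039/81.0 = 4.81×10^-4
Swamee-Jain: f = 0.01891
h_f = f(L/D)V²/(2g) = 0.01891·(422/0.0810)·2.387²/(2·9.81) = 28.61 m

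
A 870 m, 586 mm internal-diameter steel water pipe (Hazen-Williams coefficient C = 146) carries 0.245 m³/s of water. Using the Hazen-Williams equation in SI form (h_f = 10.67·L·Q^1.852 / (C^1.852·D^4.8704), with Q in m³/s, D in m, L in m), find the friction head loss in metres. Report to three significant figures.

h_f = 10.67·870·0.245^1.852 / (146^1.852·0.586^4.8704) = 0.9088 m

h_f ≈ 0.909 m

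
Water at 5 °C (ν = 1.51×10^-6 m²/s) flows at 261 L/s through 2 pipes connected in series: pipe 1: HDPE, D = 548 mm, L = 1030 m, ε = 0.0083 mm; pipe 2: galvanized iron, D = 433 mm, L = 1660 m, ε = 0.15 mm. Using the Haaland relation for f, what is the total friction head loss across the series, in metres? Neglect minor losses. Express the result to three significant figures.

H ≈ 11.7 m

Pipe 1: V = 1.107 m/s, Re = 4.02×10^5, ε/D = 1.51×10^-5, f = 0.01374, h_1 = f(L/D)V²/2g = 1.612 m
Pipe 2: V = 1.772 m/s, Re = 5.08×10^5, ε/D = 3.46×10^-4, f = 0.01650, h_2 = f(L/D)V²/2g = 10.13 m
Series → Q common, losses add: H = Σh = 11.74 m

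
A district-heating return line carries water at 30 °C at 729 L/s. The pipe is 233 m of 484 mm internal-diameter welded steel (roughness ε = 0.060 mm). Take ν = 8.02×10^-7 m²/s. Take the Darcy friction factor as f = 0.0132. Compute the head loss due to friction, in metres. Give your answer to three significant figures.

h_f ≈ 5.08 m

V = 4Q/(πD²) = 4·0.729/(π·0.484²) = 3.962 m/s
h_f = f(L/D)V²/(2g) = 0.01320·(233/0.484)·3.962²/(2·9.81) = 5.085 m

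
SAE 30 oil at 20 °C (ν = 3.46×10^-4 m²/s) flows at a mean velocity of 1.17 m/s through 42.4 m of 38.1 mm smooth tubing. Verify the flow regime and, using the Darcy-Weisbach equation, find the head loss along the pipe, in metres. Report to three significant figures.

h_f ≈ 38.6 m

Re = VD/ν = 1.17·0.03810/3.46×10^-4 = 129 → laminar (Re < 2300)
f = 64/Re = 0.4968
h_f = f(L/D)V²/(2g) = 0.4968·(42.4/0.03810)·1.17²/(2·9.81) = 38.57 m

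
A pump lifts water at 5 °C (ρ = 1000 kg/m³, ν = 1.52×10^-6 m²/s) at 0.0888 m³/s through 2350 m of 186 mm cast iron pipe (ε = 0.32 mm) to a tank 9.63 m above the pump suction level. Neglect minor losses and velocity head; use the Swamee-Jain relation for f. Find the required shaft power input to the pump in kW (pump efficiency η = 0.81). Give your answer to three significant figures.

V = 4Q/(πD²) = 3.268 m/s; Re = 4.00×10^5; ε/D = 0.00172; f = 0.02315
h_f = f(L/D)V²/2g = 159.2 m
Total head H = z + h_f = 9.63 + 159.2 = 168.8 m
P_hyd = ρgQH = 1000·9.81·0.0888·168.8 = 147.1 kW
P_shaft = P_hyd/η = 147.1/0.81 = 181.6 kW

P_shaft ≈ 182 kW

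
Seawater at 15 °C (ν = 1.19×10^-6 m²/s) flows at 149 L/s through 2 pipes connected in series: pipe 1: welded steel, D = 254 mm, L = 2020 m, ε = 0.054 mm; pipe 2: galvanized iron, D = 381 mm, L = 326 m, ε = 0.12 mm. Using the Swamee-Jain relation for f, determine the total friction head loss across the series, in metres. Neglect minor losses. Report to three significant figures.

Pipe 1: V = 2.941 m/s, Re = 6.28×10^5, ε/D = 2.13×10^-4, f = 0.01535, h_1 = f(L/D)V²/2g = 53.81 m
Pipe 2: V = 1.307 m/s, Re = 4.18×10^5, ε/D = 3.15×10^-4, f = 0.01670, h_2 = f(L/D)V²/2g = 1.244 m
Series → Q common, losses add: H = Σh = 55.06 m

H ≈ 55.1 m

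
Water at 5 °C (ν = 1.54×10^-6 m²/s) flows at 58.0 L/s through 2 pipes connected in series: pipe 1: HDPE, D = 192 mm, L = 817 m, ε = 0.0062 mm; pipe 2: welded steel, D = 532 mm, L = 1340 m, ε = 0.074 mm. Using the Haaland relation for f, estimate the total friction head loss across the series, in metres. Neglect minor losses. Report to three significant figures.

H ≈ 13.3 m

Pipe 1: V = 2.003 m/s, Re = 2.50×10^5, ε/D = 3.23×10^-5, f = 0.01509, h_1 = f(L/D)V²/2g = 13.14 m
Pipe 2: V = 0.2609 m/s, Re = 9.01×10^4, ε/D = 1.39×10^-4, f = 0.01880, h_2 = f(L/D)V²/2g = 0.1643 m
Series → Q common, losses add: H = Σh = 13.30 m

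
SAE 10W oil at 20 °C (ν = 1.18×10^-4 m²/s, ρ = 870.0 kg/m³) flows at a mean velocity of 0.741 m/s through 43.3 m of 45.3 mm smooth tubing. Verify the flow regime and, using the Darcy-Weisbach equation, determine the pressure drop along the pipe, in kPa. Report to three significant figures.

Δp ≈ 51.4 kPa

Re = VD/ν = 0.741·0.04530/1.18×10^-4 = 284 → laminar (Re < 2300)
f = 64/Re = 0.2250
h_f = f(L/D)V²/(2g) = 0.2250·(43.3/0.04530)·0.741²/(2·9.81) = 6.018 m
Δp = ρg·h_f = 870.0·9.81·6.018 = 51.36 kPa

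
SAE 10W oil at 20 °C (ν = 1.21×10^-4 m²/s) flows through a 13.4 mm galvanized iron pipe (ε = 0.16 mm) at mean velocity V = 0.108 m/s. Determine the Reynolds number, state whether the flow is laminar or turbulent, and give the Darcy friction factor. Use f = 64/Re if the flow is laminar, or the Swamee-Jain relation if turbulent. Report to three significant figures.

Re ≈ 12.0; laminar; f = 64/Re ≈ 5.35

Re = VD/ν = 0.1080·0.0134/1.21×10^-4 = 12.0
Re < 2300 → laminar → f = 64/Re = 5.351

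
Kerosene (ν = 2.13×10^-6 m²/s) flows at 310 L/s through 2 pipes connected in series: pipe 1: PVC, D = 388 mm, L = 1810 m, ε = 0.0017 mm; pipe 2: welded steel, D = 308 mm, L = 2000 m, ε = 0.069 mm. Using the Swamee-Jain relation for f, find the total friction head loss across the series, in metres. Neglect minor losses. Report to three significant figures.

H ≈ 111 m

Pipe 1: V = 2.622 m/s, Re = 4.78×10^5, ε/D = 4.38×10^-6, f = 0.01327, h_1 = f(L/D)V²/2g = 21.69 m
Pipe 2: V = 4.161 m/s, Re = 6.02×10^5, ε/D = 2.24×10^-4, f = 0.01551, h_2 = f(L/D)V²/2g = 88.87 m
Series → Q common, losses add: H = Σh = 110.6 m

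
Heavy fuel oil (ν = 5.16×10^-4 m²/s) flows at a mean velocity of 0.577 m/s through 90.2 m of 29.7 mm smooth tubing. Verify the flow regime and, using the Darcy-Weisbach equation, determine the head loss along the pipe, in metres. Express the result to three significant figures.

h_f ≈ 99.3 m

Re = VD/ν = 0.577·0.02970/5.16×10^-4 = 33.2 → laminar (Re < 2300)
f = 64/Re = 1.927
h_f = f(L/D)V²/(2g) = 1.927·(90.2/0.02970)·0.577²/(2·9.81) = 99.31 m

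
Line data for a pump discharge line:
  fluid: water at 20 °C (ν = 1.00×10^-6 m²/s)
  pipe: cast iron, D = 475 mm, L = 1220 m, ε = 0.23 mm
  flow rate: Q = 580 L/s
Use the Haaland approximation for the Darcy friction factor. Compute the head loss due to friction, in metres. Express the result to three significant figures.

V = 4Q/(πD²) = 4·0.580/(π·0.475²) = 3.273 m/s
Re = VD/ν = 3.273·0.475/1.00×10^-6 = 1.55×10^6 → turbulent
ε/D = 0.23/475 = 4.84×10^-4
Haaland: f = 0.01691
h_f = f(L/D)V²/(2g) = 0.01691·(1220/0.475)·3.273²/(2·9.81) = 23.71 m

h_f ≈ 23.7 m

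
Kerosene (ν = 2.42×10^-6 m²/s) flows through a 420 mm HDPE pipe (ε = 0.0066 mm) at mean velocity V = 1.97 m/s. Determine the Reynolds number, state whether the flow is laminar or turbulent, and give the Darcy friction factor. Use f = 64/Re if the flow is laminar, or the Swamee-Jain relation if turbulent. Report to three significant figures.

Re = VD/ν = 1.970·0.420/2.42×10^-6 = 3.42×10^5
Re > 4000 → turbulent; ε/D = 1.57×10^-5
Swamee-Jain: f = 0.01423

Re ≈ 3.42×10^5; turbulent; f ≈ 0.0142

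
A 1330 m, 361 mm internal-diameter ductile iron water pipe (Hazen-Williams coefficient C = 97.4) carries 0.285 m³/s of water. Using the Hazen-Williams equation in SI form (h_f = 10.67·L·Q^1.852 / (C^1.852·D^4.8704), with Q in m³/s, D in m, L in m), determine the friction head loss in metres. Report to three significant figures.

h_f ≈ 41.2 m

h_f = 10.67·1330·0.285^1.852 / (97.4^1.852·0.361^4.8704) = 41.18 m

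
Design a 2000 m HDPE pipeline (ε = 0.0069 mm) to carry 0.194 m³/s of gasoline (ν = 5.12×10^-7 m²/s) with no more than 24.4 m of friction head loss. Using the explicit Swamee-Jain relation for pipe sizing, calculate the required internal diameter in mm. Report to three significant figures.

D ≈ 313 mm

Swamee-Jain (Type III): D = 0.66·[ε^1.25·(LQ²/(gh_f))^4.75 + ν·Q^9.4·(L/(gh_f))^5.2]^0.04
LQ²/(gh_f) = 0.3145; L/(gh_f) = 8.355
Term 1 = ε^1.25·(…)^4.75 = 1.45×10^-9; Term 2 = ν·Q^9.4·(…)^5.2 = 6.44×10^-9
D = 0.66·(1.45×10^-9 + 6.44×10^-9)^0.04 = 0.3129 m = 313 mm
Check: V = 2.52 m/s, Re = 1.54×10^6, f = 0.01147, h_f = 23.8 m ≈ 24.4 m ✓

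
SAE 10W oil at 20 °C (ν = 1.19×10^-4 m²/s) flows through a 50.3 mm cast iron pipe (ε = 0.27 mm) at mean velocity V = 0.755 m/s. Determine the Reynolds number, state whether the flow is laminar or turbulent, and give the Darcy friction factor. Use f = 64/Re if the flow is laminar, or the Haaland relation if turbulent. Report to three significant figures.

Re ≈ 319; laminar; f = 64/Re ≈ 0.201

Re = VD/ν = 0.7550·0.0503/1.19×10^-4 = 319
Re < 2300 → laminar → f = 64/Re = 0.2005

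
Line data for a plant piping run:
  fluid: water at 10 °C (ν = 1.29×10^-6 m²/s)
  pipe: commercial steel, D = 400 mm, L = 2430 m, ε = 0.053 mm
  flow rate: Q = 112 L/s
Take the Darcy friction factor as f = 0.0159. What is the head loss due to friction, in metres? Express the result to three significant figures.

V = 4Q/(πD²) = 4·0.112/(π·0.400²) = 0.8913 m/s
h_f = f(L/D)V²/(2g) = 0.01590·(2430/0.400)·0.8913²/(2·9.81) = 3.911 m

h_f ≈ 3.91 m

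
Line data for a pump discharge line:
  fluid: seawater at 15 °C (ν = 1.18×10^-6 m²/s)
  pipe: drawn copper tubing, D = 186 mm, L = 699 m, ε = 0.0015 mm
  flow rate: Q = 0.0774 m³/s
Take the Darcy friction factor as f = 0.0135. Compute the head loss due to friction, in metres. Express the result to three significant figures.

h_f ≈ 21.0 m

V = 4Q/(πD²) = 4·0.0774/(π·0.186²) = 2.849 m/s
h_f = f(L/D)V²/(2g) = 0.01350·(699/0.186)·2.849²/(2·9.81) = 20.98 m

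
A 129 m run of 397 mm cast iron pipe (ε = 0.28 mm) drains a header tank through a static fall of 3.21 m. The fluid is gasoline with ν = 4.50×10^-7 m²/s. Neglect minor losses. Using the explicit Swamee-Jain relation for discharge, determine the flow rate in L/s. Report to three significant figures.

Swamee-Jain (Type II): Q = -0.965·√(gD⁵h_f/L)·ln[ε/(3.7D) + √(3.17ν²L/(gD³h_f))]
√(gD⁵h_f/L) = √(9.81·0.397⁵·3.21/129) = 0.04906
ε/(3.7D) = 1.91×10^-4; √(3.17ν²L/(gD³h_f)) = 6.48×10^-6
Q = -0.965·0.04906·ln(1.971×10^-4) = 0.4040 m³/s
Check: V = 3.26 m/s, Re = 2.88×10^6, f = 0.01826, h_f = 3.22 m ≈ 3.21 m ✓

Q ≈ 404 L/s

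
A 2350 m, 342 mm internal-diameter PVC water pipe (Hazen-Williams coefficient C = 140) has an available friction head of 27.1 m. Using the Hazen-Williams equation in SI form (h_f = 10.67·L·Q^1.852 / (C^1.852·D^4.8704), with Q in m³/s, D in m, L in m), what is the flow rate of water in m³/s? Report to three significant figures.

Q ≈ 0.208 m³/s

Rearranging: Q = [h_f·C^1.852·D^4.8704 / (10.67·L)]^(1/1.852)
Q = [27.1·140^1.852·0.342^4.8704 / (10.67·2350)]^0.540 = 0.2085 m³/s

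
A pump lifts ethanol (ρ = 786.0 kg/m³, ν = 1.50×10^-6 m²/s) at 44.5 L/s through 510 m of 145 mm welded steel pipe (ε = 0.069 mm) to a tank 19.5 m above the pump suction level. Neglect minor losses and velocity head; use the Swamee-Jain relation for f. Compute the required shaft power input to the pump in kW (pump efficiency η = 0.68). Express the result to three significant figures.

V = 4Q/(πD²) = 2.695 m/s; Re = 2.61×10^5; ε/D = 4.76×10^-4; f = 0.01838
h_f = f(L/D)V²/2g = 23.93 m
Total head H = z + h_f = 19.5 + 23.93 = 43.43 m
P_hyd = ρgQH = 786.0·9.81·0.0445·43.43 = 14.90 kW
P_shaft = P_hyd/η = 14.90/0.68 = 21.92 kW

P_shaft ≈ 21.9 kW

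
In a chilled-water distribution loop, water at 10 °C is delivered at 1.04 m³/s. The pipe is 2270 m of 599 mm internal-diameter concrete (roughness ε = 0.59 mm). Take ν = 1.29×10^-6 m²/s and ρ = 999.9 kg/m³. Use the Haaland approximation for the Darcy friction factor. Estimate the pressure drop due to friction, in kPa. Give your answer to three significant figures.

Δp ≈ 510 kPa

V = 4Q/(πD²) = 4·1.04/(π·0.599²) = 3.691 m/s
Re = VD/ν = 3.691·0.599/1.29×10^-6 = 1.71×10^6 → turbulent
ε/D = 0.59/599 = 9.85×10^-4
Haaland: f = 0.01976
h_f = f(L/D)V²/(2g) = 0.01976·(2270/0.599)·3.691²/(2·9.81) = 51.99 m
Δp = ρg·h_f = 999.9·9.81·51.99 = 509.9 kPa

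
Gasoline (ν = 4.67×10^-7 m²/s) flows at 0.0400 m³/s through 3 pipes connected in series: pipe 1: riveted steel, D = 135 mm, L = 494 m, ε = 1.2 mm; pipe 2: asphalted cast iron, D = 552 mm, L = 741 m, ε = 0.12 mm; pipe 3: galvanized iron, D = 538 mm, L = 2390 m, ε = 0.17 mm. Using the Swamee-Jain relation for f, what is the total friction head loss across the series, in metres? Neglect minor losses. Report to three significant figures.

Pipe 1: V = 2.794 m/s, Re = 8.08×10^5, ε/D = 0.00889, f = 0.03658, h_1 = f(L/D)V²/2g = 53.27 m
Pipe 2: V = 0.1671 m/s, Re = 1.98×10^5, ε/D = 2.17×10^-4, f = 0.01728, h_2 = f(L/D)V²/2g = 0.03303 m
Pipe 3: V = 0.1760 m/s, Re = 2.03×10^5, ε/D = 3.16×10^-4, f = 0.01786, h_3 = f(L/D)V²/2g = 0.1252 m
Series → Q common, losses add: H = Σh = 53.43 m

H ≈ 53.4 m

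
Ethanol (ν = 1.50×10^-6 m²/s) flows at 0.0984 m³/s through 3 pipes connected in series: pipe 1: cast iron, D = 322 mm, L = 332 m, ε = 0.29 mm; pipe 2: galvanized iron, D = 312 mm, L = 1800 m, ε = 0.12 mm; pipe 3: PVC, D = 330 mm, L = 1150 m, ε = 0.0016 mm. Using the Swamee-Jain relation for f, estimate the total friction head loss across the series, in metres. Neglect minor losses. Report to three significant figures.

H ≈ 13.7 m

Pipe 1: V = 1.208 m/s, Re = 2.59×10^5, ε/D = 9.01×10^-4, f = 0.02047, h_1 = f(L/D)V²/2g = 1.571 m
Pipe 2: V = 1.287 m/s, Re = 2.68×10^5, ε/D = 3.85×10^-4, f = 0.01780, h_2 = f(L/D)V²/2g = 8.670 m
Pipe 3: V = 1.150 m/s, Re = 2.53×10^5, ε/D = 4.85×10^-6, f = 0.01489, h_3 = f(L/D)V²/2g = 3.502 m
Series → Q common, losses add: H = Σh = 13.74 m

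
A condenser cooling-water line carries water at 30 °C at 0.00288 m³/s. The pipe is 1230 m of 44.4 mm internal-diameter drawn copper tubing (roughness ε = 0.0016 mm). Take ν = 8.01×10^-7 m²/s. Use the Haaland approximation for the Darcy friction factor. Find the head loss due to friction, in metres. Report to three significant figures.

V = 4Q/(πD²) = 4·0.00288/(π·0.0444²) = 1.860 m/s
Re = VD/ν = 1.860·0.0444/8.01×10^-7 = 1.03×10^5 → turbulent
ε/D = 0.0016/44.4 = 3.60×10^-5
Haaland: f = 0.01786
h_f = f(L/D)V²/(2g) = 0.01786·(1230/0.0444)·1.860²/(2·9.81) = 87.25 m

h_f ≈ 87.3 m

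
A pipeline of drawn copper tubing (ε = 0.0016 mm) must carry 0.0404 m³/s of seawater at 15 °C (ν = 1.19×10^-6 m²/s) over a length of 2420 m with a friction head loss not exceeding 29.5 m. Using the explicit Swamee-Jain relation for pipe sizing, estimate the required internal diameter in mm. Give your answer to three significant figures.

D ≈ 178 mm

Swamee-Jain (Type III): D = 0.66·[ε^1.25·(LQ²/(gh_f))^4.75 + ν·Q^9.4·(L/(gh_f))^5.2]^0.04
LQ²/(gh_f) = 0.01365; L/(gh_f) = 8.362
Term 1 = ε^1.25·(…)^4.75 = 7.89×10^-17; Term 2 = ν·Q^9.4·(…)^5.2 = 5.91×10^-15
D = 0.66·(7.89×10^-17 + 5.91×10^-15)^0.04 = 0.1781 m = 178 mm
Check: V = 1.62 m/s, Re = 2.43×10^5, f = 0.01506, h_f = 27.4 m ≈ 29.5 m ✓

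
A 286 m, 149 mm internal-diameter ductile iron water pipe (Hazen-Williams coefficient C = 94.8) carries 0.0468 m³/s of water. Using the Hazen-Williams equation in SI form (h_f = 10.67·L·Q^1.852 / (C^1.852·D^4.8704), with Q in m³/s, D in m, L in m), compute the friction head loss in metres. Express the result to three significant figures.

h_f = 10.67·286·0.0468^1.852 / (94.8^1.852·0.149^4.8704) = 24.42 m

h_f ≈ 24.4 m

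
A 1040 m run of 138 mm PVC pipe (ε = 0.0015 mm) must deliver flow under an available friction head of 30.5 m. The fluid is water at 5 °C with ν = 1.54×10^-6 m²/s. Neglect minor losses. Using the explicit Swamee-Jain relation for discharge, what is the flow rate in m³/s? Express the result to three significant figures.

Swamee-Jain (Type II): Q = -0.965·√(gD⁵h_f/L)·ln[ε/(3.7D) + √(3.17ν²L/(gD³h_f))]
√(gD⁵h_f/L) = √(9.81·0.138⁵·30.5/1040) = 0.003795
ε/(3.7D) = 2.94×10^-6; √(3.17ν²L/(gD³h_f)) = 9.97×10^-5
Q = -0.965·0.003795·ln(1.027×10^-4) = 0.03363 m³/s
Check: V = 2.25 m/s, Re = 2.01×10^5, f = 0.01561, h_f = 30.3 m ≈ 30.5 m ✓

Q ≈ 0.0336 m³/s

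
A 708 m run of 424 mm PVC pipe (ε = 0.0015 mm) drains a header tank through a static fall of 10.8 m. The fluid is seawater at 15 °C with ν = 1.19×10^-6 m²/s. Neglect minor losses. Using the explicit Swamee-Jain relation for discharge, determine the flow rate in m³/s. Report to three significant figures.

Q ≈ 0.471 m³/s

Swamee-Jain (Type II): Q = -0.965·√(gD⁵h_f/L)·ln[ε/(3.7D) + √(3.17ν²L/(gD³h_f))]
√(gD⁵h_f/L) = √(9.81·0.424⁵·10.8/708) = 0.04528
ε/(3.7D) = 9.56×10^-7; √(3.17ν²L/(gD³h_f)) = 1.98×10^-5
Q = -0.965·0.04528·ln(2.079×10^-5) = 0.4711 m³/s
Check: V = 3.34 m/s, Re = 1.19×10^6, f = 0.01138, h_f = 10.8 m ≈ 10.8 m ✓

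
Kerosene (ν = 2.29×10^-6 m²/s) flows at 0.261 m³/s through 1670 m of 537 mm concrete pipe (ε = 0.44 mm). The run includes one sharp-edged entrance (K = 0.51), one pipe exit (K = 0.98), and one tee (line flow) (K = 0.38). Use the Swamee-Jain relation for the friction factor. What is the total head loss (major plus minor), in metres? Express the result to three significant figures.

H_L ≈ 4.35 m

V = 4Q/(πD²) = 1.152 m/s; V²/2g = 0.06769 m
Re = 2.70×10^5, ε/D = 8.19×10^-4 → f = 0.02007 (Swamee-Jain)
Major: h_f = f(L/D)·V²/2g = 0.02007·3110·0.06769 = 4.225 m
Minor: ΣK = 1.87; h_m = ΣK·V²/2g = 0.1266 m
Total H_L = 4.225 + 0.1266 = 4.352 m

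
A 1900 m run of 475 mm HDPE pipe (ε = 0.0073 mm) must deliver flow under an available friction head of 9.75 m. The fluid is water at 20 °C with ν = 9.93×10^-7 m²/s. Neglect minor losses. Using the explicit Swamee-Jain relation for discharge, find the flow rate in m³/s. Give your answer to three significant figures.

Swamee-Jain (Type II): Q = -0.965·√(gD⁵h_f/L)·ln[ε/(3.7D) + √(3.17ν²L/(gD³h_f))]
√(gD⁵h_f/L) = √(9.81·0.475⁵·9.75/1900) = 0.03489
ε/(3.7D) = 4.15×10^-6; √(3.17ν²L/(gD³h_f)) = 2.41×10^-5
Q = -0.965·0.03489·ln(2.822×10^-5) = 0.3527 m³/s
Check: V = 1.99 m/s, Re = 9.52×10^5, f = 0.01206, h_f = 9.74 m ≈ 9.75 m ✓

Q ≈ 0.353 m³/s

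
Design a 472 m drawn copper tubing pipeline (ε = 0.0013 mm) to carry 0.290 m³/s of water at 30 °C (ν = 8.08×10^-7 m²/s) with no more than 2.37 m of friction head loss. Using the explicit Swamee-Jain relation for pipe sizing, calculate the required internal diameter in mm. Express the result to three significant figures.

Swamee-Jain (Type III): D = 0.66·[ε^1.25·(LQ²/(gh_f))^4.75 + ν·Q^9.4·(L/(gh_f))^5.2]^0.04
LQ²/(gh_f) = 1.707; L/(gh_f) = 20.30
Term 1 = ε^1.25·(…)^4.75 = 5.57×10^-7; Term 2 = ν·Q^9.4·(…)^5.2 = 4.50×10^-5
D = 0.66·(5.57×10^-7 + 4.50×10^-5)^0.04 = 0.4425 m = 442 mm
Check: V = 1.89 m/s, Re = 1.03×10^6, f = 0.01162, h_f = 2.25 m ≈ 2.37 m ✓

D ≈ 442 mm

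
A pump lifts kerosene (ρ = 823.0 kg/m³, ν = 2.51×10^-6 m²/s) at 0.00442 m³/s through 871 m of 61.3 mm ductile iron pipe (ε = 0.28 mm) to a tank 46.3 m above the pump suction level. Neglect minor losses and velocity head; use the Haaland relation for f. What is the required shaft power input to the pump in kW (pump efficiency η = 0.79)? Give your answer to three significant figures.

P_shaft ≈ 4.44 kW

V = 4Q/(πD²) = 1.498 m/s; Re = 3.66×10^4; ε/D = 0.00457; f = 0.03195
h_f = f(L/D)V²/2g = 51.90 m
Total head H = z + h_f = 46.3 + 51.90 = 98.20 m
P_hyd = ρgQH = 823.0·9.81·0.00442·98.20 = 3.504 kW
P_shaft = P_hyd/η = 3.504/0.79 = 4.436 kW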